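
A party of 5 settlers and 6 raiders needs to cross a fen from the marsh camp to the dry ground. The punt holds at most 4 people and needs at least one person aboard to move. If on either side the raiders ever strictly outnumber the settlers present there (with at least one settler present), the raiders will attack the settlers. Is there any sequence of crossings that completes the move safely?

The raiders already outnumber the settlers at the marsh camp before anyone moves, so the starting position itself is disallowed.

No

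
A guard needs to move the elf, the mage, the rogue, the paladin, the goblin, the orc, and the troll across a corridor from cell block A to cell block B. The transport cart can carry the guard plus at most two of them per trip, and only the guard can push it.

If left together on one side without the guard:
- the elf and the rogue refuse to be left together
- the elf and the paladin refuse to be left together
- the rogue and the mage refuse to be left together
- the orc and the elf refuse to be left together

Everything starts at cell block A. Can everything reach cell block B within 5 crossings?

Counting alone: the guard can take at most 2 across per trip to cell block B, so moving all 7 needs at least 4 loaded trips out, with a return between consecutive ones — at least 7 crossings.
Since 5 < 7, 5 crossings cannot be enough. (The shortest complete plan in fact takes 7:)
1. Guard goes to cell block B with the elf and the mage.  [cell block A: the goblin, the orc, the paladin, the rogue, the troll | cell block B: the elf, the mage]
2. Guard goes back to cell block A alone.  [cell block A: the goblin, the orc, the paladin, the rogue, the troll | cell block B: the elf, the mage]
3. Guard goes to cell block B with the goblin and the troll.  [cell block A: the orc, the paladin, the rogue | cell block B: the elf, the goblin, the mage, the troll]
4. Guard goes back to cell block A alone.  [cell block A: the orc, the paladin, the rogue | cell block B: the elf, the goblin, the mage, the troll]
5. Guard goes to cell block B with the orc and the paladin.  [cell block A: the rogue | cell block B: the elf, the goblin, the mage, the orc, the paladin, the troll]
6. Guard goes back to cell block A with the elf.  [cell block A: the elf, the rogue | cell block B: the goblin, the mage, the orc, the paladin, the troll]
7. Guard goes to cell block B with the elf and the rogue.  [cell block A: — | cell block B: the elf, the goblin, the mage, the orc, the paladin, the rogue, the troll]

No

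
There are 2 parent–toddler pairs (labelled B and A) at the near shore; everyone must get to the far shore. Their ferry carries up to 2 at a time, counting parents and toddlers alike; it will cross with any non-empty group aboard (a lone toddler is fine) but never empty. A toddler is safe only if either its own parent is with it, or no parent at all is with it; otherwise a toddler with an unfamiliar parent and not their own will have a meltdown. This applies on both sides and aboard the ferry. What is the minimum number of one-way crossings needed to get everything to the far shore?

5

Counting alone: each trip to the far shore takes at most 2 across and each return brings at least 1 back, so after t trips out (and t−1 returns) at most 2t − (t−1) of the 4 are across; that first reaches 4 at t = 3, so at least 5 crossings are needed.
The plan below uses exactly 5 crossings, so it is optimal:
1. parent B and toddler B cross → the far shore.
2. parent B crosses ← the near shore.
3. parent A and parent B cross → the far shore.
4. parent A crosses ← the near shore.
5. parent A and toddler A cross → the far shore.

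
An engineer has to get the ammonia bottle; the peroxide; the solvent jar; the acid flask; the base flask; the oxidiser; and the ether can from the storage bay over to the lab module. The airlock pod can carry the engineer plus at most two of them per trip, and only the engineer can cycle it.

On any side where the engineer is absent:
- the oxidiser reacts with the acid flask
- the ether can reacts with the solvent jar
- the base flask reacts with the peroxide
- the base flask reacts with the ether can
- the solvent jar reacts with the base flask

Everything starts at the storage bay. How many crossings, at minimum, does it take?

impossible

Whatever the first load, the items left behind include a forbidden pair without the engineer. No opening move is safe, so no plan exists.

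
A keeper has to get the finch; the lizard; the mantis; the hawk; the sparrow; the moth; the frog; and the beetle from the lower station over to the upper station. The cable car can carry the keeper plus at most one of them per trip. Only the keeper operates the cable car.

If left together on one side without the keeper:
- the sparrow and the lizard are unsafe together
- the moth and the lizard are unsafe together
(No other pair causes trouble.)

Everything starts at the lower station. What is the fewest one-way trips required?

Counting alone: the keeper can take at most 1 across per trip to the upper station, so moving all 8 needs at least 8 loaded trips out, with a return between consecutive ones — at least 15 crossings.
The safety rule pushes this higher. Following every safe sequence of crossings, the most of the 8 that can be at the upper station as the cable car arrives there on crossing 15 is 7 — never all 8.
So no plan with fewer than 17 crossings exists, and this one achieves 17:
1. Keeper goes to the upper station with the lizard.  [the lower station: the beetle, the finch, the frog, the hawk, the mantis, the moth, the sparrow | the upper station: the lizard]
2. Keeper goes back to the lower station alone.  [the lower station: the beetle, the finch, the frog, the hawk, the mantis, the moth, the sparrow | the upper station: the lizard]
3. Keeper goes to the upper station with the finch.  [the lower station: the beetle, the frog, the hawk, the mantis, the moth, the sparrow | the upper station: the finch, the lizard]
4. Keeper goes back to the lower station alone.  [the lower station: the beetle, the frog, the hawk, the mantis, the moth, the sparrow | the upper station: the finch, the lizard]
5. Keeper goes to the upper station with the mantis.  [the lower station: the beetle, the frog, the hawk, the moth, the sparrow | the upper station: the finch, the lizard, the mantis]
6. Keeper goes back to the lower station alone.  [the lower station: the beetle, the frog, the hawk, the moth, the sparrow | the upper station: the finch, the lizard, the mantis]
7. Keeper goes to the upper station with the hawk.  [the lower station: the beetle, the frog, the moth, the sparrow | the upper station: the finch, the hawk, the lizard, the mantis]
8. Keeper goes back to the lower station alone.  [the lower station: the beetle, the frog, the moth, the sparrow | the upper station: the finch, the hawk, the lizard, the mantis]
9. Keeper goes to the upper station with the sparrow.  [the lower station: the beetle, the frog, the moth | the upper station: the finch, the hawk, the lizard, the mantis, the sparrow]
10. Keeper goes back to the lower station with the lizard.  [the lower station: the beetle, the frog, the lizard, the moth | the upper station: the finch, the hawk, the mantis, the sparrow]
11. Keeper goes to the upper station with the moth.  [the lower station: the beetle, the frog, the lizard | the upper station: the finch, the hawk, the mantis, the moth, the sparrow]
12. Keeper goes back to the lower station alone.  [the lower station: the beetle, the frog, the lizard | the upper station: the finch, the hawk, the mantis, the moth, the sparrow]
13. Keeper goes to the upper station with the frog.  [the lower station: the beetle, the lizard | the upper station: the finch, the frog, the hawk, the mantis, the moth, the sparrow]
14. Keeper goes back to the lower station alone.  [the lower station: the beetle, the lizard | the upper station: the finch, the frog, the hawk, the mantis, the moth, the sparrow]
15. Keeper goes to the upper station with the beetle.  [the lower station: the lizard | the upper station: the beetle, the finch, the frog, the hawk, the mantis, the moth, the sparrow]
16. Keeper goes back to the lower station alone.  [the lower station: the lizard | the upper station: the beetle, the finch, the frog, the hawk, the mantis, the moth, the sparrow]
17. Keeper goes to the upper station with the lizard.  [the lower station: — | the upper station: the beetle, the finch, the frog, the hawk, the lizard, the mantis, the moth, the sparrow]

17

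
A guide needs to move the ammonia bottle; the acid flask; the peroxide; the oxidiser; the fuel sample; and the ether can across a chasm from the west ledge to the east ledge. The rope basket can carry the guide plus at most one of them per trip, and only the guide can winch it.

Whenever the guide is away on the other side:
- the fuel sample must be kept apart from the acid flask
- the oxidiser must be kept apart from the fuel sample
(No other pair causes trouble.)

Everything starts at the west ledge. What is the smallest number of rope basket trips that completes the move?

13

Counting alone: the guide can take at most 1 across per trip to the east ledge, so moving all 6 needs at least 6 loaded trips out, with a return between consecutive ones — at least 11 crossings.
The safety rule pushes this higher. Following every safe sequence of crossings, the most of the 6 that can be at the east ledge as the rope basket arrives there on crossing 11 is 5 — never all 6.
So no plan with fewer than 13 crossings exists, and this one achieves 13:
1. Guide goes to the east ledge with the fuel sample.  [the west ledge: the acid flask, the ammonia bottle, the ether can, the oxidiser, the peroxide | the east ledge: the fuel sample]
2. Guide goes back to the west ledge alone.  [the west ledge: the acid flask, the ammonia bottle, the ether can, the oxidiser, the peroxide | the east ledge: the fuel sample]
3. Guide goes to the east ledge with the ammonia bottle.  [the west ledge: the acid flask, the ether can, the oxidiser, the peroxide | the east ledge: the ammonia bottle, the fuel sample]
4. Guide goes back to the west ledge alone.  [the west ledge: the acid flask, the ether can, the oxidiser, the peroxide | the east ledge: the ammonia bottle, the fuel sample]
5. Guide goes to the east ledge with the acid flask.  [the west ledge: the ether can, the oxidiser, the peroxide | the east ledge: the acid flask, the ammonia bottle, the fuel sample]
6. Guide goes back to the west ledge with the fuel sample.  [the west ledge: the ether can, the fuel sample, the oxidiser, the peroxide | the east ledge: the acid flask, the ammonia bottle]
7. Guide goes to the east ledge with the oxidiser.  [the west ledge: the ether can, the fuel sample, the peroxide | the east ledge: the acid flask, the ammonia bottle, the oxidiser]
8. Guide goes back to the west ledge alone.  [the west ledge: the ether can, the fuel sample, the peroxide | the east ledge: the acid flask, the ammonia bottle, the oxidiser]
9. Guide goes to the east ledge with the peroxide.  [the west ledge: the ether can, the fuel sample | the east ledge: the acid flask, the ammonia bottle, the oxidiser, the peroxide]
10. Guide goes back to the west ledge alone.  [the west ledge: the ether can, the fuel sample | the east ledge: the acid flask, the ammonia bottle, the oxidiser, the peroxide]
11. Guide goes to the east ledge with the ether can.  [the west ledge: the fuel sample | the east ledge: the acid flask, the ammonia bottle, the ether can, the oxidiser, the peroxide]
12. Guide goes back to the west ledge alone.  [the west ledge: the fuel sample | the east ledge: the acid flask, the ammonia bottle, the ether can, the oxidiser, the peroxide]
13. Guide goes to the east ledge with the fuel sample.  [the west ledge: — | the east ledge: the acid flask, the ammonia bottle, the ether can, the fuel sample, the oxidiser, the peroxide]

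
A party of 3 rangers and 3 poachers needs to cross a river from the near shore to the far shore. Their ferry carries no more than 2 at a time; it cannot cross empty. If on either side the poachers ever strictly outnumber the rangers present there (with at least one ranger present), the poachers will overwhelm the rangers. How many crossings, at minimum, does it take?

11

Counting alone: each trip to the far shore takes at most 2 across and each return brings at least 1 back, so after t trips out (and t−1 returns) at most 2t − (t−1) of the 6 are across; that first reaches 6 at t = 5, so at least 9 crossings are needed.
The safety rule pushes this higher. Following every safe sequence of crossings, the most of the 6 that can be at the far shore as the ferry arrives there on crossing 9 is 5 — never all 6.
So no plan with fewer than 11 crossings exists, and this one achieves 11:
1. 2 poachers → the far shore.  (the near shore: 3R 1P; the far shore: 0R 2P)
2. 1 poacher ← the near shore.  (the near shore: 3R 2P; the far shore: 0R 1P)
3. 2 poachers → the far shore.  (the near shore: 3R 0P; the far shore: 0R 3P)
4. 1 poacher ← the near shore.  (the near shore: 3R 1P; the far shore: 0R 2P)
5. 2 rangers → the far shore.  (the near shore: 1R 1P; the far shore: 2R 2P)
6. 1 ranger and 1 poacher ← the near shore.  (the near shore: 2R 2P; the far shore: 1R 1P)
7. 2 rangers → the far shore.  (the near shore: 0R 2P; the far shore: 3R 1P)
8. 1 poacher ← the near shore.  (the near shore: 0R 3P; the far shore: 3R 0P)
9. 2 poachers → the far shore.  (the near shore: 0R 1P; the far shore: 3R 2P)
10. 1 poacher ← the near shore.  (the near shore: 0R 2P; the far shore: 3R 1P)
11. 2 poachers → the far shore.  (the near shore: 0R 0P; the far shore: 3R 3P)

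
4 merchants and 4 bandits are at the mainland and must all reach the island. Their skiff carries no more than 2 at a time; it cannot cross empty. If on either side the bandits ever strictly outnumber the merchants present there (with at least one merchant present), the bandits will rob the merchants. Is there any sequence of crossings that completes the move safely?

No

Following every safe sequence of crossings from the start, the most of the 8 that can be at the island as the skiff arrives there on crossings 1, 3, 5 is 2, 3, 4 respectively; the best ever achieved is 4 of 8.
From crossing 7 on, no configuration arises that was not already reachable earlier: only 11 distinct safe configurations (who is on which side, and where the skiff is) can ever be reached, none of them has everyone across, and every continuation just revisits them. They are: 0 merchants + 0 bandits across (skiff back at the start); 0 merchants + 1 bandit across (skiff there); 0 merchants + 1 bandit across (skiff back at the start); 0 merchants + 2 bandits across (skiff there); 0 merchants + 2 bandits across (skiff back at the start); 0 merchants + 3 bandits across (skiff there); 0 merchants + 3 bandits across (skiff back at the start); 0 merchants + 4 bandits across (skiff there); 1 merchant + 1 bandit across (skiff there); 1 merchant + 1 bandit across (skiff back at the start); 2 merchants + 2 bandits across (skiff there). So no valid plan exists.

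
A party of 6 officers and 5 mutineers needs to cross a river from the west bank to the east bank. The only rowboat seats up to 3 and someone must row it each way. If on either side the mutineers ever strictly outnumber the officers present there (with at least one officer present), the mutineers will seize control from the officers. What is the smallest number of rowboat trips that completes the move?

9

Counting alone: each trip to the east bank takes at most 3 across and each return brings at least 1 back, so after t trips out (and t−1 returns) at most 3t − (t−1) of the 11 are across; that first reaches 11 at t = 5, so at least 9 crossings are needed.
The plan below uses exactly 9 crossings, so it is optimal:
1. 3 mutineers → the east bank.  (the west bank: 6O 2M; the east bank: 0O 3M)
2. 1 mutineer ← the west bank.  (the west bank: 6O 3M; the east bank: 0O 2M)
3. 3 officers → the east bank.  (the west bank: 3O 3M; the east bank: 3O 2M)
4. 1 officer ← the west bank.  (the west bank: 4O 3M; the east bank: 2O 2M)
5. 2 officers and 1 mutineer → the east bank.  (the west bank: 2O 2M; the east bank: 4O 3M)
6. 1 officer ← the west bank.  (the west bank: 3O 2M; the east bank: 3O 3M)
7. 2 officers and 1 mutineer → the east bank.  (the west bank: 1O 1M; the east bank: 5O 4M)
8. 1 officer ← the west bank.  (the west bank: 2O 1M; the east bank: 4O 4M)
9. 2 officers and 1 mutineer → the east bank.  (the west bank: 0O 0M; the east bank: 6O 5M)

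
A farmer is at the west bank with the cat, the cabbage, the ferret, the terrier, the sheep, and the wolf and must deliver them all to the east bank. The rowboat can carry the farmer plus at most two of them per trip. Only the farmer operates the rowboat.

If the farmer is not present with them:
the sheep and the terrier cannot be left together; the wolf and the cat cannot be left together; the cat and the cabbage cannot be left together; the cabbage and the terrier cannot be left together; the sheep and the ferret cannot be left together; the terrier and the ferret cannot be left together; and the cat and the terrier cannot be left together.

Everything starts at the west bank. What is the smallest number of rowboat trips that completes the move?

Whatever the first load, the items left behind include a forbidden pair without the farmer. No opening move is safe, so no plan exists.

impossible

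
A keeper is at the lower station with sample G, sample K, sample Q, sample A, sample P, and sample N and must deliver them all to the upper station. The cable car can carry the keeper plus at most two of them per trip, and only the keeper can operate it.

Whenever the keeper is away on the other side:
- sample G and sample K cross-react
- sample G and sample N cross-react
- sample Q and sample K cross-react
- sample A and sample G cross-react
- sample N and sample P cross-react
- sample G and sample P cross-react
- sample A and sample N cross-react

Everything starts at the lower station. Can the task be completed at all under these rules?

Whatever the first load, the items left behind include a forbidden pair without the keeper. No opening move is safe, so no plan exists.

No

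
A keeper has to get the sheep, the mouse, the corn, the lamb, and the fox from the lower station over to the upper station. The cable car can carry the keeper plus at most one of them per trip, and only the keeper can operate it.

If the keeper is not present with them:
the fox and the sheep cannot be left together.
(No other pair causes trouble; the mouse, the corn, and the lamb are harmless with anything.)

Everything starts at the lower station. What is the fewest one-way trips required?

Counting alone: the keeper can take at most 1 across per trip to the upper station, so moving all 5 needs at least 5 loaded trips out, with a return between consecutive ones — at least 9 crossings.
The plan below uses exactly 9 crossings, so it is optimal:
1. Keeper goes to the upper station with the sheep.
2. Keeper goes back to the lower station alone.
3. Keeper goes to the upper station with the mouse.
4. Keeper goes back to the lower station alone.
5. Keeper goes to the upper station with the corn.
6. Keeper goes back to the lower station alone.
7. Keeper goes to the upper station with the lamb.
8. Keeper goes back to the lower station alone.
9. Keeper goes to the upper station with the fox.

9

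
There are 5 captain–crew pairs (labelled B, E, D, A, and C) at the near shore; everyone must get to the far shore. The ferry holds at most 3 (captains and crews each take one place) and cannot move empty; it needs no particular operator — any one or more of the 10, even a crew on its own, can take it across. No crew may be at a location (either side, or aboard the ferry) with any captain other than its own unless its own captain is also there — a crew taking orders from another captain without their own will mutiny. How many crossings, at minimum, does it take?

Counting alone: each trip to the far shore takes at most 3 across and each return brings at least 1 back, so after t trips out (and t−1 returns) at most 3t − (t−1) of the 10 are across; that first reaches 10 at t = 5, so at least 9 crossings are needed.
The safety rule pushes this higher. Following every safe sequence of crossings, the most of the 10 that can be at the far shore as the ferry arrives there on crossing 9 is 9 — never all 10.
So no plan with fewer than 11 crossings exists, and this one achieves 11:
1. captain B and crew B cross → the far shore.
2. captain B crosses ← the near shore.
3. crew A, crew D, and crew E cross → the far shore.
4. crew B crosses ← the near shore.
5. captain A, captain D, and captain E cross → the far shore.
6. captain E and crew E cross ← the near shore.
7. captain B, captain C, and captain E cross → the far shore.
8. crew D crosses ← the near shore.
9. crew B and crew E cross → the far shore.
10. crew B crosses ← the near shore.
11. crew B, crew C, and crew D cross → the far shore.

11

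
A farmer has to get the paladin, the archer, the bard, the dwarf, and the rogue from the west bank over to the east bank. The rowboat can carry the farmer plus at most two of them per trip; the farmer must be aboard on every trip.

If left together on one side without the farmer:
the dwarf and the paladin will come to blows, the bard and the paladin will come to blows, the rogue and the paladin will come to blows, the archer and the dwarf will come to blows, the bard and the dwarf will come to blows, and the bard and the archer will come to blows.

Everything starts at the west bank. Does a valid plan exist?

Whatever the first load, the items left behind include a forbidden pair without the farmer. No opening move is safe, so no plan exists.

No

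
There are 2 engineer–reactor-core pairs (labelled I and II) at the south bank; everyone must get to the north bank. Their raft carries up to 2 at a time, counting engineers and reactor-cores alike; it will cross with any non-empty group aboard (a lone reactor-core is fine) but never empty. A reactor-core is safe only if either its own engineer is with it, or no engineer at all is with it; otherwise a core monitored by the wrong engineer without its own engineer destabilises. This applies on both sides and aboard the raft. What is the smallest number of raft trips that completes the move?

Counting alone: each trip to the north bank takes at most 2 across and each return brings at least 1 back, so after t trips out (and t−1 returns) at most 2t − (t−1) of the 4 are across; that first reaches 4 at t = 3, so at least 5 crossings are needed.
The plan below uses exactly 5 crossings, so it is optimal:
1. engineer I and reactor-core I cross → the north bank.
2. engineer I crosses ← the south bank.
3. engineer I and engineer II cross → the north bank.
4. engineer II crosses ← the south bank.
5. engineer II and reactor-core II cross → the north bank.

5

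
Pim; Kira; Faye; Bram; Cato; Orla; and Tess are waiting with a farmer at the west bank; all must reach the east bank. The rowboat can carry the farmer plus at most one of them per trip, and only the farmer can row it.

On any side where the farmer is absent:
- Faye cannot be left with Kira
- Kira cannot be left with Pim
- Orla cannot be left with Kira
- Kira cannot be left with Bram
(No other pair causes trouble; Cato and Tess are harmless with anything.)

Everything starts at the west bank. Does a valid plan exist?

Following every safe sequence of crossings from the start, the most of the 7 that can be at the east bank as the rowboat arrives there on crossings 1, 3, 5, 7 is 1, 2, 3, 4 respectively; the best ever achieved is 4 of 7.
From crossing 9 on, no configuration arises that was not already reachable earlier: only 44 distinct safe configurations (who is on which side, and where the rowboat is) can ever be reached, none of them has everyone across, and every continuation just revisits them. So no valid plan exists.

No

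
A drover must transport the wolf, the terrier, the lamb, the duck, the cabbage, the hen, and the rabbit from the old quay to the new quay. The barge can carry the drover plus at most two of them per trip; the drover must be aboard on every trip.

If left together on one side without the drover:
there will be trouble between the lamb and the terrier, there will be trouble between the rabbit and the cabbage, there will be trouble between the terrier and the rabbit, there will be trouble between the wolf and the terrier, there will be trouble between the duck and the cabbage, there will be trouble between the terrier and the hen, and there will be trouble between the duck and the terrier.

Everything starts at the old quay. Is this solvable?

1. Drover goes to the new quay with the cabbage and the terrier.
2. Drover goes back to the old quay alone.
3. Drover goes to the new quay with the lamb and the wolf.
4. Drover goes back to the old quay with the terrier.
5. Drover goes to the new quay with the duck and the terrier.
6. Drover goes back to the old quay with the cabbage and the terrier.
7. Drover goes to the new quay with the hen and the rabbit.
8. Drover goes back to the old quay alone.
9. Drover goes to the new quay with the cabbage and the terrier.

Yes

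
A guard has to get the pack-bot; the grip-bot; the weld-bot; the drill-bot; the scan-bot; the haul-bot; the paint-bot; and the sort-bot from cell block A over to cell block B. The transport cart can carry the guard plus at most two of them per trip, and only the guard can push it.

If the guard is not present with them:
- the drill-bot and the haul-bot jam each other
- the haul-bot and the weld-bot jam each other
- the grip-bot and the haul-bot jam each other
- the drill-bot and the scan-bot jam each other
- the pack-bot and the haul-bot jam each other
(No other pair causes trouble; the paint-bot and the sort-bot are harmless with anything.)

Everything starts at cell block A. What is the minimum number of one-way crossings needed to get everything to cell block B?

Counting alone: the guard can take at most 2 across per trip to cell block B, so moving all 8 needs at least 4 loaded trips out, with a return between consecutive ones — at least 7 crossings.
The safety rule pushes this higher. Following every safe sequence of crossings, the most of the 8 that can be at cell block B as the transport cart arrives there on crossing 7 is 7 — never all 8.
So no plan with fewer than 9 crossings exists, and this one achieves 9:
1. Guard goes to cell block B with the drill-bot and the haul-bot.  [cell block A: the grip-bot, the pack-bot, the paint-bot, the scan-bot, the sort-bot, the weld-bot | cell block B: the drill-bot, the haul-bot]
2. Guard goes back to cell block A with the drill-bot.  [cell block A: the drill-bot, the grip-bot, the pack-bot, the paint-bot, the scan-bot, the sort-bot, the weld-bot | cell block B: the haul-bot]
3. Guard goes to cell block B with the drill-bot and the pack-bot.  [cell block A: the grip-bot, the paint-bot, the scan-bot, the sort-bot, the weld-bot | cell block B: the drill-bot, the haul-bot, the pack-bot]
4. Guard goes back to cell block A with the haul-bot.  [cell block A: the grip-bot, the haul-bot, the paint-bot, the scan-bot, the sort-bot, the weld-bot | cell block B: the drill-bot, the pack-bot]
5. Guard goes to cell block B with the grip-bot and the weld-bot.  [cell block A: the haul-bot, the paint-bot, the scan-bot, the sort-bot | cell block B: the drill-bot, the grip-bot, the pack-bot, the weld-bot]
6. Guard goes back to cell block A alone.  [cell block A: the haul-bot, the paint-bot, the scan-bot, the sort-bot | cell block B: the drill-bot, the grip-bot, the pack-bot, the weld-bot]
7. Guard goes to cell block B with the paint-bot and the sort-bot.  [cell block A: the haul-bot, the scan-bot | cell block B: the drill-bot, the grip-bot, the pack-bot, the paint-bot, the sort-bot, the weld-bot]
8. Guard goes back to cell block A alone.  [cell block A: the haul-bot, the scan-bot | cell block B: the drill-bot, the grip-bot, the pack-bot, the paint-bot, the sort-bot, the weld-bot]
9. Guard goes to cell block B with the haul-bot and the scan-bot.  [cell block A: — | cell block B: the drill-bot, the grip-bot, the haul-bot, the pack-bot, the paint-bot, the scan-bot, the sort-bot, the weld-bot]

9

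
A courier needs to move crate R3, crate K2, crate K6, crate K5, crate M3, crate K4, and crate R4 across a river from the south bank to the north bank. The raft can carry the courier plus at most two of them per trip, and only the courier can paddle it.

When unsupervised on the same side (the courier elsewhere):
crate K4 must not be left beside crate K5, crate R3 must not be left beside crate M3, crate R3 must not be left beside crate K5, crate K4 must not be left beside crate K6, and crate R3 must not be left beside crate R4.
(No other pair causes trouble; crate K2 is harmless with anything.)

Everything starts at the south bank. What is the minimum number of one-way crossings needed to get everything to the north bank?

9

Counting alone: the courier can take at most 2 across per trip to the north bank, so moving all 7 needs at least 4 loaded trips out, with a return between consecutive ones — at least 7 crossings.
The safety rule pushes this higher. Following every safe sequence of crossings, the most of the 7 that can be at the north bank as the raft arrives there on crossing 7 is 6 — never all 7.
So no plan with fewer than 9 crossings exists, and this one achieves 9:
1. Courier goes to the north bank with crate K4 and crate R3.  [the south bank: crate K2, crate K5, crate K6, crate M3, crate R4 | the north bank: crate K4, crate R3]
2. Courier goes back to the south bank alone.  [the south bank: crate K2, crate K5, crate K6, crate M3, crate R4 | the north bank: crate K4, crate R3]
3. Courier goes to the north bank with crate K2.  [the south bank: crate K5, crate K6, crate M3, crate R4 | the north bank: crate K2, crate K4, crate R3]
4. Courier goes back to the south bank alone.  [the south bank: crate K5, crate K6, crate M3, crate R4 | the north bank: crate K2, crate K4, crate R3]
5. Courier goes to the north bank with crate K5 and crate K6.  [the south bank: crate M3, crate R4 | the north bank: crate K2, crate K4, crate K5, crate K6, crate R3]
6. Courier goes back to the south bank with crate K4 and crate R3.  [the south bank: crate K4, crate M3, crate R3, crate R4 | the north bank: crate K2, crate K5, crate K6]
7. Courier goes to the north bank with crate M3 and crate R4.  [the south bank: crate K4, crate R3 | the north bank: crate K2, crate K5, crate K6, crate M3, crate R4]
8. Courier goes back to the south bank alone.  [the south bank: crate K4, crate R3 | the north bank: crate K2, crate K5, crate K6, crate M3, crate R4]
9. Courier goes to the north bank with crate K4 and crate R3.  [the south bank: — | the north bank: crate K2, crate K4, crate K5, crate K6, crate M3, crate R3, crate R4]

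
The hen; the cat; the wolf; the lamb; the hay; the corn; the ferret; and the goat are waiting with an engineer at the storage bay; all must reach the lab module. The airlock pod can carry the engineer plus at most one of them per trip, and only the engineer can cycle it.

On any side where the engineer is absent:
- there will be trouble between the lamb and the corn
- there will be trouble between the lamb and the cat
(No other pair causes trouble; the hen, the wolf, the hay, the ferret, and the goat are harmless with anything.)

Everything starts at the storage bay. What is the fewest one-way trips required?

Counting alone: the engineer can take at most 1 across per trip to the lab module, so moving all 8 needs at least 8 loaded trips out, with a return between consecutive ones — at least 15 crossings.
The safety rule pushes this higher. Following every safe sequence of crossings, the most of the 8 that can be at the lab module as the airlock pod arrives there on crossing 15 is 7 — never all 8.
So no plan with fewer than 17 crossings exists, and this one achieves 17:
1. Engineer goes to the lab module with the lamb.
2. Engineer goes back to the storage bay alone.
3. Engineer goes to the lab module with the hen.
4. Engineer goes back to the storage bay alone.
5. Engineer goes to the lab module with the cat.
6. Engineer goes back to the storage bay with the lamb.
7. Engineer goes to the lab module with the corn.
8. Engineer goes back to the storage bay alone.
9. Engineer goes to the lab module with the wolf.
10. Engineer goes back to the storage bay alone.
11. Engineer goes to the lab module with the hay.
12. Engineer goes back to the storage bay alone.
13. Engineer goes to the lab module with the ferret.
14. Engineer goes back to the storage bay alone.
15. Engineer goes to the lab module with the goat.
16. Engineer goes back to the storage bay alone.
17. Engineer goes to the lab module with the lamb.

17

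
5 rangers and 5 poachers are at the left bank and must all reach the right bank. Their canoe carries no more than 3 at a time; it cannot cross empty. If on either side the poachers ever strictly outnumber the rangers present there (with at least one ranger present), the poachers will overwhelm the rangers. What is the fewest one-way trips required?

11

Counting alone: each trip to the right bank takes at most 3 across and each return brings at least 1 back, so after t trips out (and t−1 returns) at most 3t − (t−1) of the 10 are across; that first reaches 10 at t = 5, so at least 9 crossings are needed.
The safety rule pushes this higher. Following every safe sequence of crossings, the most of the 10 that can be at the right bank as the canoe arrives there on crossing 9 is 9 — never all 10.
So no plan with fewer than 11 crossings exists, and this one achieves 11:
1. 2 poachers → the right bank.  (the left bank: 5R 3P; the right bank: 0R 2P)
2. 1 poacher ← the left bank.  (the left bank: 5R 4P; the right bank: 0R 1P)
3. 3 poachers → the right bank.  (the left bank: 5R 1P; the right bank: 0R 4P)
4. 1 poacher ← the left bank.  (the left bank: 5R 2P; the right bank: 0R 3P)
5. 3 rangers → the right bank.  (the left bank: 2R 2P; the right bank: 3R 3P)
6. 1 ranger and 1 poacher ← the left bank.  (the left bank: 3R 3P; the right bank: 2R 2P)
7. 3 rangers → the right bank.  (the left bank: 0R 3P; the right bank: 5R 2P)
8. 1 poacher ← the left bank.  (the left bank: 0R 4P; the right bank: 5R 1P)
9. 2 poachers → the right bank.  (the left bank: 0R 2P; the right bank: 5R 3P)
10. 1 poacher ← the left bank.  (the left bank: 0R 3P; the right bank: 5R 2P)
11. 3 poachers → the right bank.  (the left bank: 0R 0P; the right bank: 5R 5P)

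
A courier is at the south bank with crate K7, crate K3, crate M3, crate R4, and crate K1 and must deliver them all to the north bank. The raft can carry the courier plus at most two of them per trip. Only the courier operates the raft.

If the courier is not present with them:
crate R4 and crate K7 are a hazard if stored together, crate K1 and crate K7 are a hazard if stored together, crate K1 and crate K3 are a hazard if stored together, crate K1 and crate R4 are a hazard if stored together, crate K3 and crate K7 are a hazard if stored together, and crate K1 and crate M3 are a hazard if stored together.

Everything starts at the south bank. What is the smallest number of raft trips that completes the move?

Counting alone: the courier can take at most 2 across per trip to the north bank, so moving all 5 needs at least 3 loaded trips out, with a return between consecutive ones — at least 5 crossings.
The safety rule pushes this higher. Following every safe sequence of crossings, the most of the 5 that can be at the north bank as the raft arrives there on crossing 5 is 4 — never all 5.
So no plan with fewer than 7 crossings exists, and this one achieves 7:
1. Courier goes to the north bank with crate K1 and crate K7.  [the south bank: crate K3, crate M3, crate R4 | the north bank: crate K1, crate K7]
2. Courier goes back to the south bank with crate K7.  [the south bank: crate K3, crate K7, crate M3, crate R4 | the north bank: crate K1]
3. Courier goes to the north bank with crate K7 and crate M3.  [the south bank: crate K3, crate R4 | the north bank: crate K1, crate K7, crate M3]
4. Courier goes back to the south bank with crate K1.  [the south bank: crate K1, crate K3, crate R4 | the north bank: crate K7, crate M3]
5. Courier goes to the north bank with crate K3 and crate R4.  [the south bank: crate K1 | the north bank: crate K3, crate K7, crate M3, crate R4]
6. Courier goes back to the south bank with crate K7.  [the south bank: crate K1, crate K7 | the north bank: crate K3, crate M3, crate R4]
7. Courier goes to the north bank with crate K1 and crate K7.  [the south bank: — | the north bank: crate K1, crate K3, crate K7, crate M3, crate R4]

7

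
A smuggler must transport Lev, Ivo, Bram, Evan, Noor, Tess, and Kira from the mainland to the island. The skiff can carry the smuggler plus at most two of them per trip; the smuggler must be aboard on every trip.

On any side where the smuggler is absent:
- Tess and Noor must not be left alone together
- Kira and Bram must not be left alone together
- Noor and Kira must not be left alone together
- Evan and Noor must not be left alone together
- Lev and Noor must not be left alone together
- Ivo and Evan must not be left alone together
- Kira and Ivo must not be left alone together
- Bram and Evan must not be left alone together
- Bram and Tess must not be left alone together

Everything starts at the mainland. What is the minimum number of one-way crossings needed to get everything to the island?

Whatever the first load, the items left behind include a forbidden pair without the smuggler. No opening move is safe, so no plan exists.

impossible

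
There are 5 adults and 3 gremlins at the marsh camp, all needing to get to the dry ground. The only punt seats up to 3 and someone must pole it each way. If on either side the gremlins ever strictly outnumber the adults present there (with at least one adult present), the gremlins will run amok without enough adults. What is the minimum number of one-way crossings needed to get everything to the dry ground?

Counting alone: each trip to the dry ground takes at most 3 across and each return brings at least 1 back, so after t trips out (and t−1 returns) at most 3t − (t−1) of the 8 are across; that first reaches 8 at t = 4, so at least 7 crossings are needed.
The plan below uses exactly 7 crossings, so it is optimal:
1. 2 gremlins → the dry ground.  (the marsh camp: 5A 1G; the dry ground: 0A 2G)
2. 1 gremlin ← the marsh camp.  (the marsh camp: 5A 2G; the dry ground: 0A 1G)
3. 2 adults and 1 gremlin → the dry ground.  (the marsh camp: 3A 1G; the dry ground: 2A 2G)
4. 1 gremlin ← the marsh camp.  (the marsh camp: 3A 2G; the dry ground: 2A 1G)
5. 1 adult and 2 gremlins → the dry ground.  (the marsh camp: 2A 0G; the dry ground: 3A 3G)
6. 1 gremlin ← the marsh camp.  (the marsh camp: 2A 1G; the dry ground: 3A 2G)
7. 2 adults and 1 gremlin → the dry ground.  (the marsh camp: 0A 0G; the dry ground: 5A 3G)

7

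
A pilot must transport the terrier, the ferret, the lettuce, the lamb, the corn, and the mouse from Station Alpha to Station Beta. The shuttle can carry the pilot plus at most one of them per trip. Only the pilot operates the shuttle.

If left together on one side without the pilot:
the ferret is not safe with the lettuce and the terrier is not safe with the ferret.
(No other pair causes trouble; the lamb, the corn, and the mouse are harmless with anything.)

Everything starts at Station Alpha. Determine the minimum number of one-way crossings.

Counting alone: the pilot can take at most 1 across per trip to Station Beta, so moving all 6 needs at least 6 loaded trips out, with a return between consecutive ones — at least 11 crossings.
The safety rule pushes this higher. Following every safe sequence of crossings, the most of the 6 that can be at Station Beta as the shuttle arrives there on crossing 11 is 5 — never all 6.
So no plan with fewer than 13 crossings exists, and this one achieves 13:
1. Pilot goes to Station Beta with the ferret.
2. Pilot goes back to Station Alpha alone.
3. Pilot goes to Station Beta with the terrier.
4. Pilot goes back to Station Alpha with the ferret.
5. Pilot goes to Station Beta with the lettuce.
6. Pilot goes back to Station Alpha alone.
7. Pilot goes to Station Beta with the lamb.
8. Pilot goes back to Station Alpha alone.
9. Pilot goes to Station Beta with the corn.
10. Pilot goes back to Station Alpha alone.
11. Pilot goes to Station Beta with the mouse.
12. Pilot goes back to Station Alpha alone.
13. Pilot goes to Station Beta with the ferret.

13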